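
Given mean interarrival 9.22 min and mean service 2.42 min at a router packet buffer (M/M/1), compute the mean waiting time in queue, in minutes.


λ = 60/9.22 = 6.5076 /hr
μ = 60/2.42 = 24.7934 /hr
ρ = λ/μ = 6.5076/24.7934 = 0.2625
Wq = ρ/(μ−λ) = 0.2625/(24.7934−6.5076) = 0.01435 hr
In minutes: 0.01435·60 = 0.8612 min

Final: 0.8612 min


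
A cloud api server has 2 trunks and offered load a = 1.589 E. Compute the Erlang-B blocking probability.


B(c,a) = (a^c/c!) / Σ_{k=0}^{c} a^k/k!
a^2/2! = 1.262460
Σ terms (k=0..2): 1.00000 + 1.58900 + 1.26246 = 3.851460
B = 1.262460/3.851460 = 0.327787

Final: 0.327787


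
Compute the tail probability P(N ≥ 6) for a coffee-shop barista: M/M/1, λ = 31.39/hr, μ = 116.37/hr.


ρ = 31.39/116.37 = 0.2697
P(N ≥ n) = ρ^n = 0.2697^6 = 0.0003852

Final: 0.0003852


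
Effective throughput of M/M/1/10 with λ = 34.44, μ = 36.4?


ρ = 0.9462; P_K = (1−ρ)ρ^10/(1−ρ^11) = 0.067887
λ_eff = λ(1 − P_K) = 34.44·(1 − 0.067887) = 34.44·0.932113 = 32.1020 /hr

Final: 32.1020 /hr


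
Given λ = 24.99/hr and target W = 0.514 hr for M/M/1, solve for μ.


W = 1/(μ−λ) ⇒ μ − λ = 1/W = 1/0.514 = 1.9455
μ = λ + 1/W = 24.99 + 1.9455 = 26.9355 per hr

Final: 26.9355 /hr


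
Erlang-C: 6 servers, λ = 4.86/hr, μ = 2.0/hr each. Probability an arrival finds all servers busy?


a = λ/μ = 2.4300; ρ = a/6 = 0.4050
P₀ = 0.087616 (from M/M/c formula)
C(c,a) = [a^c/(c!(1−ρ))]·P₀ = [205.89113/(720·0.5950)]·0.087616
= 0.48060·0.087616 = 0.042109

Final: 0.042109


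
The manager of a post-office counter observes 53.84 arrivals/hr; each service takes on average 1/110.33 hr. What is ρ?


ρ = λ/μ = 53.84/110.33 = 0.4880

Final: 0.4880


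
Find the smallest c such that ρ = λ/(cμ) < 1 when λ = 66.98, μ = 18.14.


Stability requires cμ > λ ⇔ c > λ/μ.
λ/μ = 66.98/18.14 = 3.6924
Minimum integer c = ⌊3.6924⌋ + 1 = 4
Check: 4·18.14 = 72.56 > 66.98, while 3·18.14 = 54.42 ≤ 66.98

Final: 4 servers


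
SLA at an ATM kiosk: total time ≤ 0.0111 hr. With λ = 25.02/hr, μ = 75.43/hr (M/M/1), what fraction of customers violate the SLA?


W ~ Exponential(μ−λ) for M/M/1.
μ − λ = 75.43 − 25.02 = 50.4100
P(W > t) = e^{−(μ−λ)t} = e^{−0.5596} = 0.571466

Final: 0.571466


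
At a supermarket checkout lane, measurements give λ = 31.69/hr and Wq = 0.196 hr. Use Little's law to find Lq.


Lq = λWq = 31.69·0.196 = 6.2112

Final: 6.2112


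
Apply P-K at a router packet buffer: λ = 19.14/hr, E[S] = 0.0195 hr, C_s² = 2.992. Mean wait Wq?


ρ = λ·E[S] = 19.14·0.0195 = 0.3732
E[S²] = E[S]²(1+C_s²) = 0.0195²·(1+2.992) = 0.001518
Wq = λ·E[S²]/(2(1−ρ)) = 19.14·0.001518/(2·0.6268) = 0.02318 hr

Final: 0.02318 hr


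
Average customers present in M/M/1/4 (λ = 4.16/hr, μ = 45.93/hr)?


ρ = 4.16/45.93 = 0.09057
L = ρ[1 − (K+1)ρ^K + Kρ^(K+1)] / [(1−ρ)(1−ρ^(K+1))]
Numerator: 0.09057·(1 − 5·0.00006730 + 4·0.000006095) = 0.090544
Denominator: (0.9094)·(0.999994) = 0.909422
L = 0.090544/0.909422 = 0.09956

Final: 0.09956


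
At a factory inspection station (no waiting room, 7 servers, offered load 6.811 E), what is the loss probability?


B(c,a) = (a^c/c!) / Σ_{k=0}^{c} a^k/k!
a^7/7! = 134.910461
Σ terms (k=0..7): 1.00000 + 6.81100 + 23.19486 + 52.66006 + 89.66693 + 122.14429 + 138.65412 + 134.91046 = 569.041720
B = 134.910461/569.041720 = 0.237084

Final: 0.237084


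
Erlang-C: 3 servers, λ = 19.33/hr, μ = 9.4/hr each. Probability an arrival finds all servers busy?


a = λ/μ = 2.0564; ρ = a/3 = 0.6855
P₀ = 0.102266 (from M/M/c formula)
C(c,a) = [a^c/(c!(1−ρ))]·P₀ = [8.69585/(6·0.3145)]·0.102266
= 4.60772·0.102266 = 0.471211

Final: 0.471211


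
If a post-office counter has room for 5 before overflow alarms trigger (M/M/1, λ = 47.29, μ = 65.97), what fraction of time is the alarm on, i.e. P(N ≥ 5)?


ρ = 47.29/65.97 = 0.7168
P(N ≥ n) = ρ^n = 0.7168^5 = 0.189284

Final: 0.189284


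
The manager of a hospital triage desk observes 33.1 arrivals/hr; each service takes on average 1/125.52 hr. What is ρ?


ρ = λ/μ = 33.1/125.52 = 0.2637

Final: 0.2637


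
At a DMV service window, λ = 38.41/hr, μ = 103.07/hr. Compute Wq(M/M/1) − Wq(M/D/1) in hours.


ρ = 38.41/103.07 = 0.3727
Wq(M/M/1) = ρ/(μ−λ) = 0.3727/64.66 = 0.005763 hr
Wq(M/D/1) = ρ/(2(μ−λ)) = 0.002882 hr
Savings = 0.005763 − 0.002882 = 0.002882 hr

Final: 0.002882 hr


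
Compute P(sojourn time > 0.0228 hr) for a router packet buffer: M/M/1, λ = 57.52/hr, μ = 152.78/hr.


W ~ Exponential(μ−λ) for M/M/1.
μ − λ = 152.78 − 57.52 = 95.2600
P(W > t) = e^{−(μ−λ)t} = e^{−2.1719} = 0.113958

Final: 0.113958


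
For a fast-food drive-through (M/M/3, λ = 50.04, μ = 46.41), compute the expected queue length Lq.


a = λ/μ = 1.0782; ρ = a/3 = 0.3594
P₀ = 0.334939
Lq = P₀·a^c·ρ / (c!·(1−ρ)²) = 0.334939·1.25348·0.3594/(6·0.41036)
= 0.06128

Final: 0.06128


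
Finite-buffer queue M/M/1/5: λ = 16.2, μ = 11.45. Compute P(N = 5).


ρ = λ/μ = 16.2/11.45 = 1.4148
P_K = (1−ρ)ρ^K/(1−ρ^(K+1)) = (-0.4148·5.669538)/(1 − 8.021529)
= -2.351992/-7.021529 = 0.334969

Final: 0.334969


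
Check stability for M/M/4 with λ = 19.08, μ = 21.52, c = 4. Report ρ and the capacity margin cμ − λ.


Total capacity cμ = 4·21.52 = 86.08/hr
ρ = λ/(cμ) = 19.08/86.08 = 0.2217
Stable ⇔ ρ < 1: YES
Spare capacity = cμ − λ = 86.08 − 19.08 = 67.00/hr

Final: ρ = 0.2217; stable; margin = 67.00/hr


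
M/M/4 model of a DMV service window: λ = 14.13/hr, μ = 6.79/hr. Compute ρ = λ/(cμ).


ρ = λ/(cμ) = 14.13/(4·6.79) = 14.13/27.16 = 0.5203

Final: 0.5203


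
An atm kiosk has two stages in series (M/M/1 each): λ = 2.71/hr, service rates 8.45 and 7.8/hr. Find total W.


Each node sees arrival rate λ = 2.71/hr (tandem ⇒ throughput preserved).
W₁ = 1/(μ₁−λ) = 1/(8.45−2.71) = 0.17422 hr
W₂ = 1/(μ₂−λ) = 1/(7.8−2.71) = 0.19646 hr
W_total = W₁ + W₂ = 0.17422 + 0.19646 = 0.37068 hr

Final: 0.37068 hr


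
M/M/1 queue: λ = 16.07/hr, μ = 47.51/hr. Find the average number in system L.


ρ = λ/μ = 16.07/47.51 = 0.3382
L = ρ/(1−ρ) = 0.3382/(1 − 0.3382) = 0.3382/0.6618 = 0.5111

Final: 0.5111


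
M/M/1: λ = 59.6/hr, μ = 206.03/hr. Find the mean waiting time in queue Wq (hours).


ρ = 59.6/206.03 = 0.2893
Wq = ρ/(μ−λ) = 0.2893/(206.03 − 59.6) = 0.2893/146.43 = 0.001976 hr

Final: 0.001976 hr


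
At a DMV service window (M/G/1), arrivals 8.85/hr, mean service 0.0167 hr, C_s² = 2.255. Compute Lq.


ρ = λ·E[S] = 8.85·0.0167 = 0.1478
Lq = ρ²(1+C_s²)/(2(1−ρ)) = 0.02184·(1+2.255)/(2·0.8522)
= 0.02184·3.2550/1.7044 = 0.04172

Final: 0.04172


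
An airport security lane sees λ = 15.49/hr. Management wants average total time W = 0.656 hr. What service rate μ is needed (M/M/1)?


W = 1/(μ−λ) ⇒ μ − λ = 1/W = 1/0.656 = 1.5244
μ = λ + 1/W = 15.49 + 1.5244 = 17.0144 per hr

Final: 17.0144 /hr


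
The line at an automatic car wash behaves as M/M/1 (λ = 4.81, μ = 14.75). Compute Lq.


ρ = 4.81/14.75 = 0.3261
Lq = ρ²/(1−ρ) = 0.1063/0.6739 = 0.1578

Final: 0.1578


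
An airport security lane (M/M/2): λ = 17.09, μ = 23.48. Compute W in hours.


a = 0.7279; ρ = 0.3639; P₀ = 0.466354
Lq = P₀·a^c·ρ/(c!(1−ρ)²) = 0.11112
Wq = Lq/λ = 0.11112/17.09 = 0.006502 hr
W = Wq + 1/μ = 0.006502 + 0.04259 = 0.04909 hr

Final: 0.04909 hr


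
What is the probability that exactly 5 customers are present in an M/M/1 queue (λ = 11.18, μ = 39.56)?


ρ = 11.18/39.56 = 0.2826
P_n = (1−ρ)·ρ^n = (1 − 0.2826)·0.2826^5 = 0.7174·0.001803 = 0.001293

Final: 0.001293


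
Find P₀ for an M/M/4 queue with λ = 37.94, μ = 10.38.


a = λ/μ = 37.94/10.38 = 3.6551; ρ = a/c = 0.9138
Σ_{k=0}^{3} a^k/k! (terms k=0..3) = 1.00000 + 3.65511 + 6.67990 + 8.13858 = 19.47359
Tail: a^4/(4!(1−ρ)) = 178.48425/(24·0.08622) = 86.25077
P₀ = 1/(19.47359 + 86.25077) = 1/105.72435 = 0.009459

Final: 0.009459


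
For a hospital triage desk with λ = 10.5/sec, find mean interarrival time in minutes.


Mean interarrival time = 1/λ = 1/10.5 second = 0.09524 second
In minutes: 0.09524 × 0.0166667 = 0.001587 min

Final: 0.001587 min


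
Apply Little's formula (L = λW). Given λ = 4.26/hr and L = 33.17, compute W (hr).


W = L/λ = 33.17/4.26 = 7.7864 hr

Final: 7.7864 hr


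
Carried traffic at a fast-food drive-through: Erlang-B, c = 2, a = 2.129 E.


B(2,2.129) = 0.420053 (Erlang-B)
Carried load = a(1 − B) = 2.129·(1 − 0.420053) = 2.129·0.579947 = 1.2347 E

Final: 1.2347 Erlangs


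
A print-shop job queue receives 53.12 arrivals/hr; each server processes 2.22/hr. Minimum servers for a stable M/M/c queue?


Stability requires cμ > λ ⇔ c > λ/μ.
λ/μ = 53.12/2.22 = 23.9279
Minimum integer c = ⌊23.9279⌋ + 1 = 24
Check: 24·2.22 = 53.28 > 53.12, while 23·2.22 = 51.06 ≤ 53.12

Final: 24 servers


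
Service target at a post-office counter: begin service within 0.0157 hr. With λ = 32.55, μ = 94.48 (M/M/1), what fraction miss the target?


ρ = 32.55/94.48 = 0.3445
P(Wq > t) = ρ·e^{−(μ−λ)t} = 0.3445·e^{−0.9723}
= 0.3445·0.378212 = 0.130301

Final: 0.130301


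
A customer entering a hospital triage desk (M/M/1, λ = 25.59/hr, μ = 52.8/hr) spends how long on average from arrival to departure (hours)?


W = 1/(μ−λ) = 1/(52.8 − 25.59) = 1/27.21 = 0.03675 hr

Final: 0.03675 hr


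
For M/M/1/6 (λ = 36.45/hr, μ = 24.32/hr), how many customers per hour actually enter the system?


ρ = 1.4988; P_K = (1−ρ)ρ^6/(1−ρ^7) = 0.353600
λ_eff = λ(1 − P_K) = 36.45·(1 − 0.353600) = 36.45·0.646400 = 23.5613 /hr

Final: 23.5613 /hr


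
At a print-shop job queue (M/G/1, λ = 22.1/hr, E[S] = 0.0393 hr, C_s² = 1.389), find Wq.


ρ = λ·E[S] = 22.1·0.0393 = 0.8685
E[S²] = E[S]²(1+C_s²) = 0.0393²·(1+1.389) = 0.003690
Wq = λ·E[S²]/(2(1−ρ)) = 22.1·0.003690/(2·0.1315) = 0.31013 hr

Final: 0.31013 hr


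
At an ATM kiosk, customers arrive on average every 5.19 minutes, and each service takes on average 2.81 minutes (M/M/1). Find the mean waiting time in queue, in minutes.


λ = 60/5.19 = 11.5607 /hr
μ = 60/2.81 = 21.3523 /hr
ρ = λ/μ = 11.5607/21.3523 = 0.5414
Wq = ρ/(μ−λ) = 0.5414/(21.3523−11.5607) = 0.05529 hr
In minutes: 0.05529·60 = 3.318 min

Final: 3.318 min


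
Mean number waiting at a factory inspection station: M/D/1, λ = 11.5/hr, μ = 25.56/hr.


ρ = 11.5/25.56 = 0.4499
M/D/1: Lq = ρ²/(2(1−ρ)) = 0.2024/(2·0.5501) = 0.18400

Final: 0.18400


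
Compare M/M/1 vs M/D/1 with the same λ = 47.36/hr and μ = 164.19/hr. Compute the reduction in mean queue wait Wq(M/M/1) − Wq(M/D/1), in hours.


ρ = 47.36/164.19 = 0.2884
Wq(M/M/1) = ρ/(μ−λ) = 0.2884/116.83 = 0.002469 hr
Wq(M/D/1) = ρ/(2(μ−λ)) = 0.001234 hr
Savings = 0.002469 − 0.001234 = 0.001234 hr

Final: 0.001234 hr


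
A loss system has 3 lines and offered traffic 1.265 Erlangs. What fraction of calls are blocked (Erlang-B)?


B(c,a) = (a^c/c!) / Σ_{k=0}^{c} a^k/k!
a^3/3! = 0.337381
Σ terms (k=0..3): 1.00000 + 1.26500 + 0.80011 + 0.33738 = 3.402493
B = 0.337381/3.402493 = 0.099157

Final: 0.099157


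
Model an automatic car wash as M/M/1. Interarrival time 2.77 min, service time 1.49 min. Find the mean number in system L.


λ = 60/2.77 = 21.6606 /hr
μ = 60/1.49 = 40.2685 /hr
ρ = λ/μ = 21.6606/40.2685 = 0.5379
L = ρ/(1−ρ) = 0.5379/0.4621 = 1.1641

Final: 1.1641


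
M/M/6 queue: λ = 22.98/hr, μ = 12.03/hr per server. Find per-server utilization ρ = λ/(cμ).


ρ = λ/(cμ) = 22.98/(6·12.03) = 22.98/72.18 = 0.3184

Final: 0.3184


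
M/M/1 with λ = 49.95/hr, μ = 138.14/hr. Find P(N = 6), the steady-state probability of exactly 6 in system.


ρ = 49.95/138.14 = 0.3616
P_n = (1−ρ)·ρ^n = (1 − 0.3616)·0.3616^6 = 0.6384·0.002235 = 0.001427

Final: 0.001427


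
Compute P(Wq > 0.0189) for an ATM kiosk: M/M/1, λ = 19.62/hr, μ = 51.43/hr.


ρ = 19.62/51.43 = 0.3815
P(Wq > t) = ρ·e^{−(μ−λ)t} = 0.3815·e^{−0.6012}
= 0.3815·0.548149 = 0.209113

Final: 0.209113


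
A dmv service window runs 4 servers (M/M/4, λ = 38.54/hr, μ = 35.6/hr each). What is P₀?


a = λ/μ = 38.54/35.6 = 1.0826; ρ = a/c = 0.2706
Σ_{k=0}^{3} a^k/k! (terms k=0..3) = 1.00000 + 1.08258 + 0.58599 + 0.21146 = 2.88004
Tail: a^4/(4!(1−ρ)) = 1.37356/(24·0.7294) = 0.07847
P₀ = 1/(2.88004 + 0.07847) = 1/2.95851 = 0.338008

Final: 0.338008


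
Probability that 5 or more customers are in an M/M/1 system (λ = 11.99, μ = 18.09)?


ρ = 11.99/18.09 = 0.6628
P(N ≥ n) = ρ^n = 0.6628^5 = 0.127910

Final: 0.127910


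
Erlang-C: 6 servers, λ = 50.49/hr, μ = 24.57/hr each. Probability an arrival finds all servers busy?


a = λ/μ = 2.0549; ρ = a/6 = 0.3425
P₀ = 0.127877 (from M/M/c formula)
C(c,a) = [a^c/(c!(1−ρ))]·P₀ = [75.30109/(720·0.6575)]·0.127877
= 0.15906·0.127877 = 0.020340

Final: 0.020340


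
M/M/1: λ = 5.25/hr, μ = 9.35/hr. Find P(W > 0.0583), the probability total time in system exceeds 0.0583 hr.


W ~ Exponential(μ−λ) for M/M/1.
μ − λ = 9.35 − 5.25 = 4.1000
P(W > t) = e^{−(μ−λ)t} = e^{−0.2390} = 0.787391

Final: 0.787391


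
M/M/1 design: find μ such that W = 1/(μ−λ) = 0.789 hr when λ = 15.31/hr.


W = 1/(μ−λ) ⇒ μ − λ = 1/W = 1/0.789 = 1.2674
μ = λ + 1/W = 15.31 + 1.2674 = 16.5774 per hr

Final: 16.5774 /hr


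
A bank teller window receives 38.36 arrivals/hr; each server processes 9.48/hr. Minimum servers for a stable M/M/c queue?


Stability requires cμ > λ ⇔ c > λ/μ.
λ/μ = 38.36/9.48 = 4.0464
Minimum integer c = ⌊4.0464⌋ + 1 = 5
Check: 5·9.48 = 47.40 > 38.36, while 4·9.48 = 37.92 ≤ 38.36

Final: 5 servers


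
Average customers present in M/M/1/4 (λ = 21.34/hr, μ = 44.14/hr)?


ρ = 21.34/44.14 = 0.4835
L = ρ[1 − (K+1)ρ^K + Kρ^(K+1)] / [(1−ρ)(1−ρ^(K+1))]
Numerator: 0.4835·(1 − 5·0.054632 + 4·0.026413) = 0.402477
Denominator: (0.5165)·(0.973587) = 0.502895
L = 0.402477/0.502895 = 0.8003

Final: 0.8003


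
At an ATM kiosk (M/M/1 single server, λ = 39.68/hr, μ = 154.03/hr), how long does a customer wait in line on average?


ρ = 39.68/154.03 = 0.2576
Wq = ρ/(μ−λ) = 0.2576/(154.03 − 39.68) = 0.2576/114.35 = 0.002253 hr

Final: 0.002253 hr


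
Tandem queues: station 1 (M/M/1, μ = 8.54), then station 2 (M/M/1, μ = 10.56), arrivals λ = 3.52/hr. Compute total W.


Each node sees arrival rate λ = 3.52/hr (tandem ⇒ throughput preserved).
W₁ = 1/(μ₁−λ) = 1/(8.54−3.52) = 0.19920 hr
W₂ = 1/(μ₂−λ) = 1/(10.56−3.52) = 0.14205 hr
W_total = W₁ + W₂ = 0.19920 + 0.14205 = 0.34125 hr

Final: 0.34125 hr


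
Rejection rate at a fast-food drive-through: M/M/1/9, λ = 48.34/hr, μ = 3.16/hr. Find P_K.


ρ = λ/μ = 48.34/3.16 = 15.2975
P_K = (1−ρ)ρ^K/(1−ρ^(K+1)) = (-14.2975·45874999347.084106)/(1 − 701771350771.533447)
= -655896351424.449341/-701771350770.533447 = 0.934630

Final: 0.934630


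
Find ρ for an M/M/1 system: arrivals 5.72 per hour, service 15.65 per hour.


ρ = λ/μ = 5.72/15.65 = 0.3655

Final: 0.3655


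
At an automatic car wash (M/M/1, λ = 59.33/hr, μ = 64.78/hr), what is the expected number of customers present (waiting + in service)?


ρ = λ/μ = 59.33/64.78 = 0.9159
L = ρ/(1−ρ) = 0.9159/(1 − 0.9159) = 0.9159/0.08413 = 10.8862

Final: 10.8862


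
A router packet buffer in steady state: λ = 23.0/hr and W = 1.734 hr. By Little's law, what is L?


L = λW = 23.0·1.734 = 39.8820

Final: 39.8820


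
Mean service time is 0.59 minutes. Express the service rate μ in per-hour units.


μ = 1/(service time) in consistent units.
1 hour = 60 min, so μ = 60/0.59 = 101.6949 per hour

Final: 101.6949 /hr


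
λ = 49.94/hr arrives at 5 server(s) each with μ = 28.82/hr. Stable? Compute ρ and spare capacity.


Total capacity cμ = 5·28.82 = 144.10/hr
ρ = λ/(cμ) = 49.94/144.10 = 0.3466
Stable ⇔ ρ < 1: YES
Spare capacity = cμ − λ = 144.10 − 49.94 = 94.16/hr

Final: ρ = 0.3466; stable; margin = 94.16/hr


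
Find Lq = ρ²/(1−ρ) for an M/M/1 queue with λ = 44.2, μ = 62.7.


ρ = 44.2/62.7 = 0.7049
Lq = ρ²/(1−ρ) = 0.4969/0.2951 = 1.6842

Final: 1.6842


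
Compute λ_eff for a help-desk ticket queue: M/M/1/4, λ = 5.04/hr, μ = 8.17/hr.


ρ = 0.6169; P_K = (1−ρ)ρ^4/(1−ρ^5) = 0.060926
λ_eff = λ(1 − P_K) = 5.04·(1 − 0.060926) = 5.04·0.939074 = 4.7329 /hr

Final: 4.7329 /hr


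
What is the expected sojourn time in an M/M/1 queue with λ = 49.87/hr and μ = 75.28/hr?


W = 1/(μ−λ) = 1/(75.28 − 49.87) = 1/25.41 = 0.03935 hr

Final: 0.03935 hr


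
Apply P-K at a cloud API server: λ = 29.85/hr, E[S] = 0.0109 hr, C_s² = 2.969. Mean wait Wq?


ρ = λ·E[S] = 29.85·0.0109 = 0.3254
E[S²] = E[S]²(1+C_s²) = 0.0109²·(1+2.969) = 0.0004716
Wq = λ·E[S²]/(2(1−ρ)) = 29.85·0.0004716/(2·0.6746) = 0.01043 hr

Final: 0.01043 hr


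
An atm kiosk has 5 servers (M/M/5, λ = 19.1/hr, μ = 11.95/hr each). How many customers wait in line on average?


a = λ/μ = 1.5983; ρ = a/5 = 0.3197
P₀ = 0.201781
Lq = P₀·a^c·ρ / (c!·(1−ρ)²) = 0.201781·10.43103·0.3197/(120·0.46286)
= 0.01211

Final: 0.01211


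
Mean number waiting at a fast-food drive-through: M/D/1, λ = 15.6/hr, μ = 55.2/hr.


ρ = 15.6/55.2 = 0.2826
M/D/1: Lq = ρ²/(2(1−ρ)) = 0.07987/(2·0.7174) = 0.05567

Final: 0.05567


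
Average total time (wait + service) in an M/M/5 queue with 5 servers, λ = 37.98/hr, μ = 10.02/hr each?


a = 3.7904; ρ = 0.7581; P₀ = 0.017667
Lq = P₀·a^c·ρ/(c!(1−ρ)²) = 1.49211
Wq = Lq/λ = 1.49211/37.98 = 0.03929 hr
W = Wq + 1/μ = 0.03929 + 0.09980 = 0.13909 hr

Final: 0.13909 hr


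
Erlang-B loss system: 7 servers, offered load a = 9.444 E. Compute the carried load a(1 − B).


B(7,9.444) = 0.383372 (Erlang-B)
Carried load = a(1 − B) = 9.444·(1 − 0.383372) = 9.444·0.616628 = 5.8234 E

Final: 5.8234 Erlangs


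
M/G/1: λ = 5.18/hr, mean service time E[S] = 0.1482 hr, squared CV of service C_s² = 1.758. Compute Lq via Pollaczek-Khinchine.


ρ = λ·E[S] = 5.18·0.1482 = 0.7677
Lq = ρ²(1+C_s²)/(2(1−ρ)) = 0.5893·(1+1.758)/(2·0.2323)
= 0.5893·2.7580/0.4646 = 3.49805

Final: 3.49805


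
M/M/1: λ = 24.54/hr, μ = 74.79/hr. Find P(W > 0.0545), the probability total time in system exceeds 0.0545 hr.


W ~ Exponential(μ−λ) for M/M/1.
μ − λ = 74.79 − 24.54 = 50.2500
P(W > t) = e^{−(μ−λ)t} = e^{−2.7386} = 0.064659

Final: 0.064659


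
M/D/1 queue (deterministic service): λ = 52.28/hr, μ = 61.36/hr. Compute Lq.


ρ = 52.28/61.36 = 0.8520
M/D/1: Lq = ρ²/(2(1−ρ)) = 0.7259/(2·0.1480) = 2.45284

Final: 2.45284


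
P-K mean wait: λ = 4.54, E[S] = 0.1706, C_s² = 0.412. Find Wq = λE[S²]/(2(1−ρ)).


ρ = λ·E[S] = 4.54·0.1706 = 0.7745
E[S²] = E[S]²(1+C_s²) = 0.1706²·(1+0.412) = 0.041095
Wq = λ·E[S²]/(2(1−ρ)) = 4.54·0.041095/(2·0.2255) = 0.41373 hr

Final: 0.41373 hr


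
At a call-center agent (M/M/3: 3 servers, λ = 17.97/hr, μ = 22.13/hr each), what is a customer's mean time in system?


a = 0.8120; ρ = 0.2707; P₀ = 0.441684
Lq = P₀·a^c·ρ/(c!(1−ρ)²) = 0.02006
Wq = Lq/λ = 0.02006/17.97 = 0.001116 hr
W = Wq + 1/μ = 0.001116 + 0.04519 = 0.04630 hr

Final: 0.04630 hr


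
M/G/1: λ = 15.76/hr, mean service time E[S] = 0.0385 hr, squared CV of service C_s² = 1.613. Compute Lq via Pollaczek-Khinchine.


ρ = λ·E[S] = 15.76·0.0385 = 0.6068
Lq = ρ²(1+C_s²)/(2(1−ρ)) = 0.3682·(1+1.613)/(2·0.3932)
= 0.3682·2.6130/0.7865 = 1.22317

Final: 1.22317


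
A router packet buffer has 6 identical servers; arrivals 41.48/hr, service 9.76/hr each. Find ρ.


ρ = λ/(cμ) = 41.48/(6·9.76) = 41.48/58.56 = 0.7083

Final: 0.7083


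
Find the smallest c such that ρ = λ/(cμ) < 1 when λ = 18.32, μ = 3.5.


Stability requires cμ > λ ⇔ c > λ/μ.
λ/μ = 18.32/3.5 = 5.2343
Minimum integer c = ⌊5.2343⌋ + 1 = 6
Check: 6·3.5 = 21.00 > 18.32, while 5·3.5 = 17.50 ≤ 18.32

Final: 6 servers


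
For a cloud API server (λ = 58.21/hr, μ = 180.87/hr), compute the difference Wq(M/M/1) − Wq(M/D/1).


ρ = 58.21/180.87 = 0.3218
Wq(M/M/1) = ρ/(μ−λ) = 0.3218/122.66 = 0.002624 hr
Wq(M/D/1) = ρ/(2(μ−λ)) = 0.001312 hr
Savings = 0.002624 − 0.001312 = 0.001312 hr

Final: 0.001312 hr


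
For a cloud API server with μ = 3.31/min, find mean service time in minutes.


Mean service time = 1/μ = 1/3.31 minute = 0.30211 minute
In minutes: 0.30211 × 1 = 0.3021 min

Final: 0.3021 min


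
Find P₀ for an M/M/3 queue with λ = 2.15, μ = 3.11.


a = λ/μ = 2.15/3.11 = 0.6913; ρ = a/c = 0.2304
Σ_{k=0}^{2} a^k/k! (terms k=0..2) = 1.00000 + 0.69132 + 0.23896 = 1.93028
Tail: a^3/(3!(1−ρ)) = 0.33040/(6·0.7696) = 0.07156
P₀ = 1/(1.93028 + 0.07156) = 1/2.00183 = 0.499542

Final: 0.499542


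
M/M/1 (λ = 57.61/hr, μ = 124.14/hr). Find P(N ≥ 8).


ρ = 57.61/124.14 = 0.4641
P(N ≥ n) = ρ^n = 0.4641^8 = 0.002151

Final: 0.002151


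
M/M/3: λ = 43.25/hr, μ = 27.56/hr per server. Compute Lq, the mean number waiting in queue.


a = λ/μ = 1.5693; ρ = a/3 = 0.5231
P₀ = 0.194125
Lq = P₀·a^c·ρ / (c!·(1−ρ)²) = 0.194125·3.86474·0.5231/(6·0.22743)
= 0.28760

Final: 0.28760


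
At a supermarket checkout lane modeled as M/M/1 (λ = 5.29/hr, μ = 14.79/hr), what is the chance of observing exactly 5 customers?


ρ = 5.29/14.79 = 0.3577
P_n = (1−ρ)·ρ^n = (1 − 0.3577)·0.3577^5 = 0.6423·0.005854 = 0.003760

Final: 0.003760


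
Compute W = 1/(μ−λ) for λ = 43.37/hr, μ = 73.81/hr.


W = 1/(μ−λ) = 1/(73.81 − 43.37) = 1/30.44 = 0.03285 hr

Final: 0.03285 hr


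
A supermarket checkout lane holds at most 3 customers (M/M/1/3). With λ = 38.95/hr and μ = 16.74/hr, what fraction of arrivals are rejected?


ρ = λ/μ = 38.95/16.74 = 2.3268
P_K = (1−ρ)ρ^K/(1−ρ^(K+1)) = (-1.3268·12.596678)/(1 − 29.309475)
= -16.712797/-28.309475 = 0.590361

Final: 0.590361


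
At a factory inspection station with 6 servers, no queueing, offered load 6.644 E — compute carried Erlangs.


B(6,6.644) = 0.308587 (Erlang-B)
Carried load = a(1 − B) = 6.644·(1 − 0.308587) = 6.644·0.691413 = 4.5937 E

Final: 4.5937 Erlangs


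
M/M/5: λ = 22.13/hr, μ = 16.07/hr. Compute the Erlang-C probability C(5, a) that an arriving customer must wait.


a = λ/μ = 1.3771; ρ = a/5 = 0.2754
P₀ = 0.252056 (from M/M/c formula)
C(c,a) = [a^c/(c!(1−ρ))]·P₀ = [4.95254/(120·0.7246)]·0.252056
= 0.05696·0.252056 = 0.014357

Final: 0.014357


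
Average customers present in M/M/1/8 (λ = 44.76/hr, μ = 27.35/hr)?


ρ = 44.76/27.35 = 1.6366
L = ρ[1 − (K+1)ρ^K + Kρ^(K+1)] / [(1−ρ)(1−ρ^(K+1))]
Numerator: 1.6366·(1 − 9·51.459075 + 8·84.216022) = 346.291019
Denominator: (-0.6366)·(-83.216022) = 52.972247
L = 346.291019/52.972247 = 6.5372

Final: 6.5372


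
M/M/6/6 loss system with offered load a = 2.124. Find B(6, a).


B(c,a) = (a^c/c!) / Σ_{k=0}^{c} a^k/k!
a^6/6! = 0.127525
Σ terms (k=0..6): 1.00000 + 2.12400 + 2.25569 + 1.59703 + 0.84802 + 0.36024 + 0.12752 = 8.312501
B = 0.127525/8.312501 = 0.015341

Final: 0.015341


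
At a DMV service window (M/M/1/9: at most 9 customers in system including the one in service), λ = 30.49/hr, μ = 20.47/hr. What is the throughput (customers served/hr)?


ρ = 1.4895; P_K = (1−ρ)ρ^9/(1−ρ^10) = 0.334862
λ_eff = λ(1 − P_K) = 30.49·(1 − 0.334862) = 30.49·0.665138 = 20.2801 /hr

Final: 20.2801 /hr


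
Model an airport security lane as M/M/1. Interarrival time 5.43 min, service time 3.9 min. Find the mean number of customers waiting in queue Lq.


λ = 60/5.43 = 11.0497 /hr
μ = 60/3.9 = 15.3846 /hr
ρ = λ/μ = 11.0497/15.3846 = 0.7182
Lq = ρ²/(1−ρ) = 0.5159/0.2818 = 1.8308

Final: 1.8308


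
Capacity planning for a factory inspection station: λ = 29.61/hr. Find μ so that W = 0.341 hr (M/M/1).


W = 1/(μ−λ) ⇒ μ − λ = 1/W = 1/0.341 = 2.9326
μ = λ + 1/W = 29.61 + 2.9326 = 32.5426 per hr

Final: 32.5426 /hr


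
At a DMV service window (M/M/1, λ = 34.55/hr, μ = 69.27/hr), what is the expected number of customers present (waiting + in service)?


ρ = λ/μ = 34.55/69.27 = 0.4988
L = ρ/(1−ρ) = 0.4988/(1 − 0.4988) = 0.4988/0.5012 = 0.9951

Final: 0.9951


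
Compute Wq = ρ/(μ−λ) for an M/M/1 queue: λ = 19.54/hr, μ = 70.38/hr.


ρ = 19.54/70.38 = 0.2776
Wq = ρ/(μ−λ) = 0.2776/(70.38 − 19.54) = 0.2776/50.84 = 0.005461 hr

Final: 0.005461 hr


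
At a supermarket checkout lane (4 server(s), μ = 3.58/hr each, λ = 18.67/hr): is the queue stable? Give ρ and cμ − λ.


Total capacity cμ = 4·3.58 = 14.32/hr
ρ = λ/(cμ) = 18.67/14.32 = 1.3038
Stable ⇔ ρ < 1: NO
Spare capacity = cμ − λ = 14.32 − 18.67 = -4.35/hr

Final: ρ = 1.3038; unstable; margin = -4.35/hr


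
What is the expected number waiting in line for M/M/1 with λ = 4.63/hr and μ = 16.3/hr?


ρ = 4.63/16.3 = 0.2840
Lq = ρ²/(1−ρ) = 0.08068/0.7160 = 0.1127

Final: 0.1127


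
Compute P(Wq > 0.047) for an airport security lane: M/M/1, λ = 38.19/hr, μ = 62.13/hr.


ρ = 38.19/62.13 = 0.6147
P(Wq > t) = ρ·e^{−(μ−λ)t} = 0.6147·e^{−1.1252}
= 0.6147·0.324594 = 0.199521

Final: 0.199521


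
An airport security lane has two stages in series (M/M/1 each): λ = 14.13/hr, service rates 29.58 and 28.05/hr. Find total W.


Each node sees arrival rate λ = 14.13/hr (tandem ⇒ throughput preserved).
W₁ = 1/(μ₁−λ) = 1/(29.58−14.13) = 0.06472 hr
W₂ = 1/(μ₂−λ) = 1/(28.05−14.13) = 0.07184 hr
W_total = W₁ + W₂ = 0.06472 + 0.07184 = 0.13656 hr

Final: 0.13656 hr


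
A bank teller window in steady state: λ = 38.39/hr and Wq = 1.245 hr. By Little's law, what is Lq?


Lq = λWq = 38.39·1.245 = 47.7956

Final: 47.7956


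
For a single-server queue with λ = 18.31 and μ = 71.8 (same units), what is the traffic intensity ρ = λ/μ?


ρ = λ/μ = 18.31/71.8 = 0.2550

Final: 0.2550


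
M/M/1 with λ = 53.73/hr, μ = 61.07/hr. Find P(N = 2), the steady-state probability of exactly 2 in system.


ρ = 53.73/61.07 = 0.8798
P_n = (1−ρ)·ρ^n = (1 − 0.8798)·0.8798^2 = 0.1202·0.774066 = 0.093035

Final: 0.093035


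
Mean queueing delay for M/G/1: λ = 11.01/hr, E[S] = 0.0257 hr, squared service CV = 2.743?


ρ = λ·E[S] = 11.01·0.0257 = 0.2830
E[S²] = E[S]²(1+C_s²) = 0.0257²·(1+2.743) = 0.002472
Wq = λ·E[S²]/(2(1−ρ)) = 11.01·0.002472/(2·0.7170) = 0.01898 hr

Final: 0.01898 hr


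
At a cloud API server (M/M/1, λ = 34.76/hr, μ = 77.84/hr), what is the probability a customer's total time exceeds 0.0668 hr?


W ~ Exponential(μ−λ) for M/M/1.
μ − λ = 77.84 − 34.76 = 43.0800
P(W > t) = e^{−(μ−λ)t} = e^{−2.8777} = 0.056262

Final: 0.056262


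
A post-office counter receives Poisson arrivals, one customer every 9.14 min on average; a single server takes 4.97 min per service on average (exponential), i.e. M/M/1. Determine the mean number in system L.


λ = 60/9.14 = 6.5646 /hr
μ = 60/4.97 = 12.0724 /hr
ρ = λ/μ = 6.5646/12.0724 = 0.5438
L = ρ/(1−ρ) = 0.5438/0.4562 = 1.1918

Final: 1.1918


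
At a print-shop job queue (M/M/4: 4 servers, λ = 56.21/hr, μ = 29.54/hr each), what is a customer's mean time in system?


a = 1.9028; ρ = 0.4757; P₀ = 0.144855
Lq = P₀·a^c·ρ/(c!(1−ρ)²) = 0.13694
Wq = Lq/λ = 0.13694/56.21 = 0.002436 hr
W = Wq + 1/μ = 0.002436 + 0.03385 = 0.03629 hr

Final: 0.03629 hr


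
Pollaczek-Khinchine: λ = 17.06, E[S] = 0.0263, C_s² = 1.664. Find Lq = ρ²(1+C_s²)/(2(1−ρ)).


ρ = λ·E[S] = 17.06·0.0263 = 0.4487
Lq = ρ²(1+C_s²)/(2(1−ρ)) = 0.2013·(1+1.664)/(2·0.5513)
= 0.2013·2.6640/1.1026 = 0.48637

Final: 0.48637


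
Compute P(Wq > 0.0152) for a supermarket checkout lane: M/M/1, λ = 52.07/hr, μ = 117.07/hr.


ρ = 52.07/117.07 = 0.4448
P(Wq > t) = ρ·e^{−(μ−λ)t} = 0.4448·e^{−0.9880}
= 0.4448·0.372321 = 0.165599

Final: 0.165599


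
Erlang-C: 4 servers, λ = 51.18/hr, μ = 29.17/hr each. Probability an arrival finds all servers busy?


a = λ/μ = 1.7545; ρ = a/4 = 0.4386
P₀ = 0.169568 (from M/M/c formula)
C(c,a) = [a^c/(c!(1−ρ))]·P₀ = [9.47666/(24·0.5614)]·0.169568
= 0.70340·0.169568 = 0.119273

Final: 0.119273


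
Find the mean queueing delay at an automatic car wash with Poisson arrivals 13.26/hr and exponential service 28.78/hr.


ρ = 13.26/28.78 = 0.4607
Wq = ρ/(μ−λ) = 0.4607/(28.78 − 13.26) = 0.4607/15.52 = 0.02969 hr

Final: 0.02969 hr


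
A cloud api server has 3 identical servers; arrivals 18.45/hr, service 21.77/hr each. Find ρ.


ρ = λ/(cμ) = 18.45/(3·21.77) = 18.45/65.31 = 0.2825

Final: 0.2825


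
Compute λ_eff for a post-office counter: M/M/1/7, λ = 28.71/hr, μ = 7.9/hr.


ρ = 3.6342; P_K = (1−ρ)ρ^7/(1−ρ^8) = 0.724858
λ_eff = λ(1 − P_K) = 28.71·(1 − 0.724858) = 28.71·0.275142 = 7.8993 /hr

Final: 7.8993 /hr


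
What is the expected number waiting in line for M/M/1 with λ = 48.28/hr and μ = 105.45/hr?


ρ = 48.28/105.45 = 0.4578
Lq = ρ²/(1−ρ) = 0.2096/0.5422 = 0.3867

Final: 0.3867


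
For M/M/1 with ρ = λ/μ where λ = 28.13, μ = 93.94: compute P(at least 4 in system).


ρ = 28.13/93.94 = 0.2994
P(N ≥ n) = ρ^n = 0.2994^4 = 0.008040

Final: 0.008040


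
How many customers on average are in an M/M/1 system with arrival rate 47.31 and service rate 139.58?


ρ = λ/μ = 47.31/139.58 = 0.3389
L = ρ/(1−ρ) = 0.3389/(1 − 0.3389) = 0.3389/0.6611 = 0.5127

Final: 0.5127


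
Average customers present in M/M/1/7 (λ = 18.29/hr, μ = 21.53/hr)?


ρ = 18.29/21.53 = 0.8495
L = ρ[1 − (K+1)ρ^K + Kρ^(K+1)] / [(1−ρ)(1−ρ^(K+1))]
Numerator: 0.8495·(1 − 8·0.319292 + 7·0.271242) = 0.292540
Denominator: (0.1505)·(0.728758) = 0.109669
L = 0.292540/0.109669 = 2.6675

Final: 2.6675


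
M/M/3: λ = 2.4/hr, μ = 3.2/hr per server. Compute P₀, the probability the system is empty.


a = λ/μ = 2.4/3.2 = 0.7500; ρ = a/c = 0.2500
Σ_{k=0}^{2} a^k/k! (terms k=0..2) = 1.00000 + 0.75000 + 0.28125 = 2.03125
Tail: a^3/(3!(1−ρ)) = 0.42187/(6·0.7500) = 0.09375
P₀ = 1/(2.03125 + 0.09375) = 1/2.12500 = 0.470588

Final: 0.470588


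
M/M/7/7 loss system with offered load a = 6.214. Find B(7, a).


B(c,a) = (a^c/c!) / Σ_{k=0}^{c} a^k/k!
a^7/7! = 70.985265
Σ terms (k=0..7): 1.00000 + 6.21400 + 19.30690 + 39.99102 + 62.12605 + 77.21026 + 79.96409 + 70.98526 = 356.797582
B = 70.985265/356.797582 = 0.198951

Final: 0.198951


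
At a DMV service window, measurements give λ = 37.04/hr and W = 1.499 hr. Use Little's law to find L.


L = λW = 37.04·1.499 = 55.5230

Final: 55.5230


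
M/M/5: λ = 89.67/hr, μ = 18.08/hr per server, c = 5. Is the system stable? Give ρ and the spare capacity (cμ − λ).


Total capacity cμ = 5·18.08 = 90.40/hr
ρ = λ/(cμ) = 89.67/90.40 = 0.9919
Stable ⇔ ρ < 1: YES
Spare capacity = cμ − λ = 90.40 − 89.67 = 0.73/hr

Final: ρ = 0.9919; stable; margin = 0.73/hr


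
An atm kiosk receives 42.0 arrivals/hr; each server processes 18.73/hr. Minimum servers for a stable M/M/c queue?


Stability requires cμ > λ ⇔ c > λ/μ.
λ/μ = 42.0/18.73 = 2.2424
Minimum integer c = ⌊2.2424⌋ + 1 = 3
Check: 3·18.73 = 56.19 > 42.0, while 2·18.73 = 37.46 ≤ 42.0

Final: 3 servers


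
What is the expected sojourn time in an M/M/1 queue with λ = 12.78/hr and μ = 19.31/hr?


W = 1/(μ−λ) = 1/(19.31 − 12.78) = 1/6.53 = 0.1531 hr

Final: 0.1531 hr


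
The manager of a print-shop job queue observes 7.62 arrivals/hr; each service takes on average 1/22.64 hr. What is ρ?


ρ = λ/μ = 7.62/22.64 = 0.3366

Final: 0.3366


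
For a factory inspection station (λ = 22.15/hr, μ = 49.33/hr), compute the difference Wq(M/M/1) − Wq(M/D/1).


ρ = 22.15/49.33 = 0.4490
Wq(M/M/1) = ρ/(μ−λ) = 0.4490/27.18 = 0.01652 hr
Wq(M/D/1) = ρ/(2(μ−λ)) = 0.008260 hr
Savings = 0.01652 − 0.008260 = 0.008260 hr

Final: 0.008260 hr


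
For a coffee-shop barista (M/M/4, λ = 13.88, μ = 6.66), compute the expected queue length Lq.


a = λ/μ = 2.0841; ρ = a/4 = 0.5210
P₀ = 0.118969
Lq = P₀·a^c·ρ / (c!·(1−ρ)²) = 0.118969·18.86518·0.5210/(24·0.22942)
= 0.21238

Final: 0.21238


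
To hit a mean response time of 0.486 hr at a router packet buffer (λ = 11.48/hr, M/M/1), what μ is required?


W = 1/(μ−λ) ⇒ μ − λ = 1/W = 1/0.486 = 2.0576
μ = λ + 1/W = 11.48 + 2.0576 = 13.5376 per hr

Final: 13.5376 /hr


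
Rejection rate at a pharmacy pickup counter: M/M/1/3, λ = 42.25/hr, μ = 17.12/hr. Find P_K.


ρ = λ/μ = 42.25/17.12 = 2.4679
P_K = (1−ρ)ρ^K/(1−ρ^(K+1)) = (-1.4679·15.030342)/(1 − 37.092987)
= -22.062646/-36.092987 = 0.611272

Final: 0.611272


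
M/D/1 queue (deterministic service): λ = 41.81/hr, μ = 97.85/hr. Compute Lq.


ρ = 41.81/97.85 = 0.4273
M/D/1: Lq = ρ²/(2(1−ρ)) = 0.1826/(2·0.5727) = 0.15939

Final: 0.15939


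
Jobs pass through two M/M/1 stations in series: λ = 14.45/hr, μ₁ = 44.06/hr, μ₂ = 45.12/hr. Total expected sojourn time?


Each node sees arrival rate λ = 14.45/hr (tandem ⇒ throughput preserved).
W₁ = 1/(μ₁−λ) = 1/(44.06−14.45) = 0.03377 hr
W₂ = 1/(μ₂−λ) = 1/(45.12−14.45) = 0.03261 hr
W_total = W₁ + W₂ = 0.03377 + 0.03261 = 0.06638 hr

Final: 0.06638 hr


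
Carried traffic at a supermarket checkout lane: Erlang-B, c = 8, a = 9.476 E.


B(8,9.476) = 0.313145 (Erlang-B)
Carried load = a(1 − B) = 9.476·(1 − 0.313145) = 9.476·0.686855 = 6.5086 E

Final: 6.5086 Erlangs


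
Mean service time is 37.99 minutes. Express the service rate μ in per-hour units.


μ = 1/(service time) in consistent units.
1 hour = 60 min, so μ = 60/37.99 = 1.5794 per hour

Final: 1.5794 /hr


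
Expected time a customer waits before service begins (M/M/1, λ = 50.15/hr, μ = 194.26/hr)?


ρ = 50.15/194.26 = 0.2582
Wq = ρ/(μ−λ) = 0.2582/(194.26 − 50.15) = 0.2582/144.11 = 0.001791 hr

Final: 0.001791 hr


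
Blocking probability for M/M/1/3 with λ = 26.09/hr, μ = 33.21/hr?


ρ = λ/μ = 26.09/33.21 = 0.7856
P_K = (1−ρ)ρ^K/(1−ρ^(K+1)) = (0.2144·0.484859)/(1 − 0.380909)
= 0.103951/0.619091 = 0.167908

Final: 0.167908


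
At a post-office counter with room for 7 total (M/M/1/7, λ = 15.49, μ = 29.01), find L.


ρ = 15.49/29.01 = 0.5340
L = ρ[1 − (K+1)ρ^K + Kρ^(K+1)] / [(1−ρ)(1−ρ^(K+1))]
Numerator: 0.5340·(1 − 8·0.012374 + 7·0.006607) = 0.505791
Denominator: (0.4660)·(0.993393) = 0.462967
L = 0.505791/0.462967 = 1.0925

Final: 1.0925


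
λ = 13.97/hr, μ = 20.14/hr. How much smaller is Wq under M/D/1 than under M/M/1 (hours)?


ρ = 13.97/20.14 = 0.6936
Wq(M/M/1) = ρ/(μ−λ) = 0.6936/6.17 = 0.11242 hr
Wq(M/D/1) = ρ/(2(μ−λ)) = 0.05621 hr
Savings = 0.11242 − 0.05621 = 0.05621 hr

Final: 0.05621 hr


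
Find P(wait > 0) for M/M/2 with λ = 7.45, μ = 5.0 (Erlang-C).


a = λ/μ = 1.4900; ρ = a/2 = 0.7450
P₀ = 0.146132 (from M/M/c formula)
C(c,a) = [a^c/(c!(1−ρ))]·P₀ = [2.22010/(2·0.2550)]·0.146132
= 4.35314·0.146132 = 0.636132

Final: 0.636132


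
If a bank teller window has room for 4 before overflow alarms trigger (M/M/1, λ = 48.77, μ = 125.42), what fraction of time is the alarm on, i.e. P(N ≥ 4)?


ρ = 48.77/125.42 = 0.3889
P(N ≥ n) = ρ^n = 0.3889^4 = 0.022864

Final: 0.022864


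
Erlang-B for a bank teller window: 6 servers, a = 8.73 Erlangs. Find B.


B(c,a) = (a^c/c!) / Σ_{k=0}^{c} a^k/k!
a^6/6! = 614.827049
Σ terms (k=0..6): 1.00000 + 8.73000 + 38.10645 + 110.88977 + 242.01692 + 422.56155 + 614.82705 = 1438.131736
B = 614.827049/1438.131736 = 0.427518

Final: 0.427518


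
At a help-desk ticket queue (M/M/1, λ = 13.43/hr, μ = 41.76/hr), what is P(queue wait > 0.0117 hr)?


ρ = 13.43/41.76 = 0.3216
P(Wq > t) = ρ·e^{−(μ−λ)t} = 0.3216·e^{−0.3315}
= 0.3216·0.717874 = 0.230868

Final: 0.230868


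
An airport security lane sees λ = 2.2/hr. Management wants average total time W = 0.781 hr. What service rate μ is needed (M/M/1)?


W = 1/(μ−λ) ⇒ μ − λ = 1/W = 1/0.781 = 1.2804
μ = λ + 1/W = 2.2 + 1.2804 = 3.4804 per hr

Final: 3.4804 /hr


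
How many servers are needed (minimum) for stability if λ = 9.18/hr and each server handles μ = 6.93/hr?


Stability requires cμ > λ ⇔ c > λ/μ.
λ/μ = 9.18/6.93 = 1.3247
Minimum integer c = ⌊1.3247⌋ + 1 = 2
Check: 2·6.93 = 13.86 > 9.18, while 1·6.93 = 6.93 ≤ 9.18

Final: 2 servers


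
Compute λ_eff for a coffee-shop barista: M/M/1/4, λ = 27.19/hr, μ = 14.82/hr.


ρ = 1.8347; P_K = (1−ρ)ρ^4/(1−ρ^5) = 0.477938
λ_eff = λ(1 − P_K) = 27.19·(1 − 0.477938) = 27.19·0.522062 = 14.1949 /hr

Final: 14.1949 /hr


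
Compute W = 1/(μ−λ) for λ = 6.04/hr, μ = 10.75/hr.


W = 1/(μ−λ) = 1/(10.75 − 6.04) = 1/4.71 = 0.2123 hr

Final: 0.2123 hr


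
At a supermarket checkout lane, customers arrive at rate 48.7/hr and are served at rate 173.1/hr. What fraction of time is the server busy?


ρ = λ/μ = 48.7/173.1 = 0.2813

Final: 0.2813


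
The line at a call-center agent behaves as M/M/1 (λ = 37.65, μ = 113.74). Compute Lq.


ρ = 37.65/113.74 = 0.3310
Lq = ρ²/(1−ρ) = 0.1096/0.6690 = 0.1638

Final: 0.1638


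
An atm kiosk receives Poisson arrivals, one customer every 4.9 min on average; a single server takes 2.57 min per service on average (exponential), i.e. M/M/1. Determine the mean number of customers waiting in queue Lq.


λ = 60/4.9 = 12.2449 /hr
μ = 60/2.57 = 23.3463 /hr
ρ = λ/μ = 12.2449/23.3463 = 0.5245
Lq = ρ²/(1−ρ) = 0.2751/0.4755 = 0.5785

Final: 0.5785


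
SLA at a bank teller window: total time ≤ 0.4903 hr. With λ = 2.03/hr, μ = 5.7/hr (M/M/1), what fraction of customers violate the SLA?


W ~ Exponential(μ−λ) for M/M/1.
μ − λ = 5.7 − 2.03 = 3.6700
P(W > t) = e^{−(μ−λ)t} = e^{−1.7994} = 0.165398

Final: 0.165398


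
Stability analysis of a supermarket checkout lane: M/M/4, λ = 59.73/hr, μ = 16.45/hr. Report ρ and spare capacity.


Total capacity cμ = 4·16.45 = 65.80/hr
ρ = λ/(cμ) = 59.73/65.80 = 0.9078
Stable ⇔ ρ < 1: YES
Spare capacity = cμ − λ = 65.80 − 59.73 = 6.07/hr

Final: ρ = 0.9078; stable; margin = 6.07/hr


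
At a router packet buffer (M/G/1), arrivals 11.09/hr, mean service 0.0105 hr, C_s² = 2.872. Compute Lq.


ρ = λ·E[S] = 11.09·0.0105 = 0.1164
Lq = ρ²(1+C_s²)/(2(1−ρ)) = 0.01356·(1+2.872)/(2·0.8836)
= 0.01356·3.8720/1.7671 = 0.02971

Final: 0.02971


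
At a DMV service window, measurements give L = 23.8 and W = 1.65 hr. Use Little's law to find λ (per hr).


λ = L/W = 23.8/1.65 = 14.4242 /hr

Final: 14.4242 /hr


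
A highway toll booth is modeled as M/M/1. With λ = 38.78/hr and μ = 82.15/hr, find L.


ρ = λ/μ = 38.78/82.15 = 0.4721
L = ρ/(1−ρ) = 0.4721/(1 − 0.4721) = 0.4721/0.5279 = 0.8942

Final: 0.8942


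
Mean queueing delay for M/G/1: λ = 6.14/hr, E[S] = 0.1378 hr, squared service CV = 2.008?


ρ = λ·E[S] = 6.14·0.1378 = 0.8461
E[S²] = E[S]²(1+C_s²) = 0.1378²·(1+2.008) = 0.057118
Wq = λ·E[S²]/(2(1−ρ)) = 6.14·0.057118/(2·0.1539) = 1.13934 hr

Final: 1.13934 hr
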